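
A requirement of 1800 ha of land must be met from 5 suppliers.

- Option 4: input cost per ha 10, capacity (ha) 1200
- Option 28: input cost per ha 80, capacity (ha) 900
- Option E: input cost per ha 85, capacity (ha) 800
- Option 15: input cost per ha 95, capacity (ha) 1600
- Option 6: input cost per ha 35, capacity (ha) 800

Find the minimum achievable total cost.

Cheapest first:
Option 4 at 10: take all 1200 ha ; 600 still needed.
Take 600 from Option 6 at 35 to finish.
Option 28, Option E, Option 15: unused.
Cost = 1200×10 + 600×35 = 33000.

33000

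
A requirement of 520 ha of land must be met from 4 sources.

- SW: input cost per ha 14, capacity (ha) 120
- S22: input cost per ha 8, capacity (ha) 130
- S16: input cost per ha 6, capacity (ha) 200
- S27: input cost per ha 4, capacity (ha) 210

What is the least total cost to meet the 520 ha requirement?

Use sources in increasing cost order.
S27 at 4: take all 210 ha → 310 still needed.
S16 at 6: take all 200 ha → 110 still needed.
S22 at 8: take 110 of its 130 → requirement met.
SW: unused.
Cost = 210×4 + 200×6 + 110×8 = 2920.

2920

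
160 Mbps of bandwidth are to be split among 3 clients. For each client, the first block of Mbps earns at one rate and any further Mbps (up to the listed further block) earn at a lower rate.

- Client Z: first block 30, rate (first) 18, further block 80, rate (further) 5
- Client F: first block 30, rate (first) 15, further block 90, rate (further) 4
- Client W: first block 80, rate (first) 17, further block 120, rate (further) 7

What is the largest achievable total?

Rank every tier by rate: Client Z/tier1 18 > Client W/tier1 17 > Client F/tier1 15 > Client W/tier2 7 > Client Z/tier2 5 > Client F/tier2 4.
Client Z tier1 at 18: fill all 30 ; 130 left.
Client W tier1 at 17: fill all 80 ; 50 left.
Client F tier1 at 15: fill all 30 ; 20 left.
20 remain; put them into Client W tier2 at 7.
Total = 18×30 + 17×80 + 15×30 + 7×20 = 2490.

2490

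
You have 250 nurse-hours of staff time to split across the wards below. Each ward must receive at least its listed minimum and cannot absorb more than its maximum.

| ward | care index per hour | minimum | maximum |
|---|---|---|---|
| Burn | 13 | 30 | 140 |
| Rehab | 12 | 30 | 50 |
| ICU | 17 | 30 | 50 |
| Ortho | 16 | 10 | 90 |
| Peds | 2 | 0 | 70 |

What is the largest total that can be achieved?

3690

Meeting every minimum uses 30+30+30+10+0 = 100 nurse-hours, leaving 150.
Order the wards by care index per hour: ICU 17 > Ortho 16 > Burn 13 > Rehab 12 > Peds 2.
ICU: +20 to 50 (cap) → 130 left.
Give Ortho 80 more to hit its cap of 90 → 50 left.
Only 50 left; Burn takes them to reach 80.
Total = 13×80 + 12×30 + 17×50 + 16×90 = 3690.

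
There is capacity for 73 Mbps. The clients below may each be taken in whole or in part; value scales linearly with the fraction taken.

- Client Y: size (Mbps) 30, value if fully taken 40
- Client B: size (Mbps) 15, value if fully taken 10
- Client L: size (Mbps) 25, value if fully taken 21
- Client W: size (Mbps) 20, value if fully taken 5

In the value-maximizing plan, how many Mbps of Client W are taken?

3

Best value per unit of size first: Client Y 40/30≈1.33, Client L 21/25≈0.84, Client B 10/15≈0.667, Client W 5/20≈0.25.
Client Y: take in full, 30 Mbps for value 40 ; 43 left.
Client L: take in full, 25 Mbps for value 21 ; 18 left.
Client B: take in full, 15 Mbps for value 10 ; 3 left.
3 Mbps left: a 3/20 share of Client W gives 5×3/20 = 0.75.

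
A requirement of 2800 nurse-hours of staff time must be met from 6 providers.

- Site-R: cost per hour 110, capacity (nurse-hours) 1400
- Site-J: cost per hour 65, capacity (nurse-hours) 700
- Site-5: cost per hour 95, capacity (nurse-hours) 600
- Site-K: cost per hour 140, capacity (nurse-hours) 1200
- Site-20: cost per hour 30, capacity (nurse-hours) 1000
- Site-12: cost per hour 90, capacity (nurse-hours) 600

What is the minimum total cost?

Use providers in increasing cost order.
Take 1000 from Site-20 at 30 — need 1800 more.
Take 700 from Site-J at 65 — need 1100 more.
Site-12 (90): use full 600 — 500 nurse-hours to go.
Site-5 (95): take the remaining 500 — done.
Site-R, Site-K: unused.
Cost = 1000×30 + 700×65 + 600×90 + 500×95 = 177000.

177000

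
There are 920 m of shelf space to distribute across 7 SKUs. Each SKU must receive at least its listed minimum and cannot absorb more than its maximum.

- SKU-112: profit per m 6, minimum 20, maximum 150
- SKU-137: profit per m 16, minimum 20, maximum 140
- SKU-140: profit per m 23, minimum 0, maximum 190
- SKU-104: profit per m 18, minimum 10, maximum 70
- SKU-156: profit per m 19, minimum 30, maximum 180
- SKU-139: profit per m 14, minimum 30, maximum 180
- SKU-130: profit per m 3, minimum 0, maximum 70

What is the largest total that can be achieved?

Meeting every minimum uses 20+20+0+10+30+30+0 = 110 m, leaving 810.
Order the SKUs by profit per m: SKU-140 23 > SKU-156 19 > SKU-104 18 > SKU-137 16 > SKU-139 14 > SKU-112 6 > SKU-130 3.
Give SKU-140 190 more to hit its cap of 190 — 620 left.
SKU-156 takes 150 more to reach its cap of 180 — 470 left.
Give SKU-104 60 more to hit its cap of 70 — 410 left.
SKU-137: +120 to 140 (cap) — 290 left.
Give SKU-139 150 more to hit its cap of 180 — 140 left.
Give SKU-112 130 more to hit its cap of 150 — 10 left.
Only 10 left; SKU-130 takes them to reach 10.
Total = 6×150 + 16×140 + 23×190 + 18×70 + 19×180 + 14×180 + 3×10 = 14740.

14740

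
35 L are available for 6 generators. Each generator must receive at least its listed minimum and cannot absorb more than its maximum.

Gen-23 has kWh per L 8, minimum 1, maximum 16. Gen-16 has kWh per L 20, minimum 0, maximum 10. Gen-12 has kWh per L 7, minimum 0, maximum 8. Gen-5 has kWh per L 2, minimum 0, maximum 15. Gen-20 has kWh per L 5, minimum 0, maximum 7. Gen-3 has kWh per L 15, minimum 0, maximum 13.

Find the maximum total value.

491

Meeting every minimum uses 1+0+0+0+0+0 = 1 L, leaving 34.
Rank by kWh per L: Gen-16 20 > Gen-3 15 > Gen-23 8 > Gen-12 7 > Gen-20 5 > Gen-5 2.
Give Gen-16 10 more to hit its cap of 10 → 24 left.
Give Gen-3 13 more to hit its cap of 13 → 11 left.
Gen-23 has room for 15 more but only 11 remain, so it gets 12.
Total = 8×12 + 20×10 + 15×13 = 491.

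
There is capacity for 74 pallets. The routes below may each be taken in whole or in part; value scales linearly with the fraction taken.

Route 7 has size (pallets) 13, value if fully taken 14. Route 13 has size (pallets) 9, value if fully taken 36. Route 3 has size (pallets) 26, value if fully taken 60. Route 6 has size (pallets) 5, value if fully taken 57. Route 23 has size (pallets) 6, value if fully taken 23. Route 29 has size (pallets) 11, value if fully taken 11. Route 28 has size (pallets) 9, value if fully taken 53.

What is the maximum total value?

Rank by value-to-size ratio: Route 6 57/5≈11.4, Route 28 53/9≈5.89, Route 13 36/9≈4, Route 23 23/6≈3.83, Route 3 60/26≈2.31, Route 7 14/13≈1.08, Route 29 11/11≈1.
All 5 pallets of Route 6 fit (value 57) — 69 remain.
Take all of Route 28 (9 pallets, value 53) — 60 pallets left.
All 9 pallets of Route 13 fit (value 36) — 51 remain.
Take all of Route 23 (6 pallets, value 23) — 45 pallets left.
Take all of Route 3 (26 pallets, value 60) — 19 pallets left.
Take all of Route 7 (13 pallets, value 14) — 6 pallets left.
Only 6 pallets remain; take 6/11 of Route 29 for value 11×6/11 = 6.
Total value = 249.

249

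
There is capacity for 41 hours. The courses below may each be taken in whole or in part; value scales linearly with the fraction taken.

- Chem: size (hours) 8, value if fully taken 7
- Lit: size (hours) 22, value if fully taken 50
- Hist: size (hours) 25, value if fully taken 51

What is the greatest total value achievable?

Sort by value density: Lit 50/22≈2.27, Hist 51/25≈2.04, Chem 7/8≈0.875.
All 22 hours of Lit fit (value 50) → 19 remain.
Fill the last 19 hours with part of Hist: 19/25 of it earns 38.76.
Total value = 88.76.

88.76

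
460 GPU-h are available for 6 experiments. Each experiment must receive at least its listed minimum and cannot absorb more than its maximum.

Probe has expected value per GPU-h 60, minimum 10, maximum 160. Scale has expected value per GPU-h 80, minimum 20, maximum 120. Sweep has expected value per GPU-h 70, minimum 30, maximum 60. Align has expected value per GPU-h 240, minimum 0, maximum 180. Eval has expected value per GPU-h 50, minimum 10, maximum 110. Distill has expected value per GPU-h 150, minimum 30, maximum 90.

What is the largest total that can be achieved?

70900

Meeting every minimum uses 10+20+30+0+10+30 = 100 GPU-h, leaving 360.
Highest expected value per GPU-h first: Align 240 > Distill 150 > Scale 80 > Sweep 70 > Probe 60 > Eval 50.
Align takes 180 more to reach its cap of 180 — 180 left.
Give Distill 60 more to hit its cap of 90 — 120 left.
Give Scale 100 more to hit its cap of 120 — 20 left.
Only 20 left; Sweep takes them to reach 50.
Total = 60×10 + 80×120 + 70×50 + 240×180 + 50×10 + 150×90 = 70900.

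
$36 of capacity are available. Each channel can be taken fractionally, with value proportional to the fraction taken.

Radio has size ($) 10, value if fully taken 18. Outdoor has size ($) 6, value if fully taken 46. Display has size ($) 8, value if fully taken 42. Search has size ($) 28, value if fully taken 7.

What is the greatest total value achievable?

Best value per unit of size first: Outdoor 46/6≈7.67, Display 42/8≈5.25, Radio 18/10≈1.8, Search 7/28≈0.25.
All 6 $ of Outdoor fit (value 46) — 30 remain.
Take all of Display (8 $, value 42) — 22 $ left.
Take all of Radio (10 $, value 18) — 12 $ left.
Only 12 $ remain; take 12/28 of Search for value 7×12/28 = 3.
Total value = 109.

109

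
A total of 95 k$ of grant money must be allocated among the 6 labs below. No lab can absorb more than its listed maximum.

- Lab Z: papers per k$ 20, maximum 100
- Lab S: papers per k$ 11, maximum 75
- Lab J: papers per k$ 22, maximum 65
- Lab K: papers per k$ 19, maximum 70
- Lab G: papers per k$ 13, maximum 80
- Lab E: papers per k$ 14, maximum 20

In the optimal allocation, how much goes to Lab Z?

Highest papers per k$ first: Lab J 22 > Lab Z 20 > Lab K 19 > Lab E 14 > Lab G 13 > Lab S 11.
Lab J: +65 to 65 (cap) — 30 left.
Lab Z has room for 100 but only 30 remain, so it gets 30.

30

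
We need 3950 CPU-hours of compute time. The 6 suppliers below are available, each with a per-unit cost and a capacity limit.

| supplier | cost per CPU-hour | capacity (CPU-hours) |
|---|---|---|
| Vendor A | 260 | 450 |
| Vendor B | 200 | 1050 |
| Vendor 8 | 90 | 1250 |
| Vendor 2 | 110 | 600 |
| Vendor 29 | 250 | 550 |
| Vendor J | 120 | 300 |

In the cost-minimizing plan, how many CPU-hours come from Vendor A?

Use suppliers in increasing cost order.
Take 1250 from Vendor 8 at 90 — need 2700 more.
Take 600 from Vendor 2 at 110 — need 2100 more.
Vendor J at 120: take all 300 CPU-hours — 1800 still needed.
Vendor B at 200: take all 1050 CPU-hours — 750 still needed.
Vendor 29 (250): use full 550 — 200 CPU-hours to go.
Vendor A at 260: take 200 of its 450 — requirement met.

200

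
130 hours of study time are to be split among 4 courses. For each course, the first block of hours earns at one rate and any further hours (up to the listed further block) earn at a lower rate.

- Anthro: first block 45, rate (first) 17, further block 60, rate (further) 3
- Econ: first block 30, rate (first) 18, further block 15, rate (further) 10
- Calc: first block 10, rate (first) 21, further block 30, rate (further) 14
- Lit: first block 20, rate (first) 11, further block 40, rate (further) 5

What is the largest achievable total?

2100

Treat each block as its own option and order by rate: Calc/tier1 21 > Econ/tier1 18 > Anthro/tier1 17 > Calc/tier2 14 > Lit/tier1 11 > Econ/tier2 10 > Lit/tier2 5 > Anthro/tier2 3.
Calc tier1 at 21: fill all 10 — 120 left.
Econ/tier1 (18): +30 — 90 left.
Anthro tier1 at 17: fill all 45 — 45 left.
Calc/tier2 (14): +30 — 15 left.
Lit tier1 at 11: only 15 left, fill 15.
Total = 21×10 + 18×30 + 17×45 + 14×30 + 11×15 = 2100.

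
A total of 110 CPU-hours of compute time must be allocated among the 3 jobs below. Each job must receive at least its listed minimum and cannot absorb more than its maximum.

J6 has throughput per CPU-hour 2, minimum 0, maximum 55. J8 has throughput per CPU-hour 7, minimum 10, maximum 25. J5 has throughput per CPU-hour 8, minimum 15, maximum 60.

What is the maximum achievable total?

705

Meeting every minimum uses 0+10+15 = 25 CPU-hours, leaving 85.
Highest throughput per CPU-hour first: J5 8 > J8 7 > J6 2.
Give J5 45 more to hit its cap of 60 ; 40 left.
J8: +15 to 25 (cap) ; 25 left.
J6 has room for 55 more but only 25 remain, so it gets 25.
Total = 2×25 + 7×25 + 8×60 = 705.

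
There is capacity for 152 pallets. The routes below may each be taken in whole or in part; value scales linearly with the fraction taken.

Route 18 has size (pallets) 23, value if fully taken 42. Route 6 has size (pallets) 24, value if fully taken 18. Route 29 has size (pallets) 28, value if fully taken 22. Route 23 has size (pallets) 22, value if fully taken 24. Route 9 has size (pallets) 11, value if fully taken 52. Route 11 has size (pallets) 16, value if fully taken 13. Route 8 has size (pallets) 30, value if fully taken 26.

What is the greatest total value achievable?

Rank by value-to-size ratio: Route 9 52/11≈4.73, Route 18 42/23≈1.83, Route 23 24/22≈1.09, Route 8 26/30≈0.867, Route 11 13/16≈0.812, Route 29 22/28≈0.786, Route 6 18/24≈0.75.
All 11 pallets of Route 9 fit (value 52) — 141 remain.
Route 18: take in full, 23 pallets for value 42 — 118 left.
Take all of Route 23 (22 pallets, value 24) — 96 pallets left.
Take all of Route 8 (30 pallets, value 26) — 66 pallets left.
All 16 pallets of Route 11 fit (value 13) — 50 remain.
All 28 pallets of Route 29 fit (value 22) — 22 remain.
22 pallets left: a 22/24 share of Route 6 gives 18×22/24 = 16.5.
Total value = 195.5.

195.5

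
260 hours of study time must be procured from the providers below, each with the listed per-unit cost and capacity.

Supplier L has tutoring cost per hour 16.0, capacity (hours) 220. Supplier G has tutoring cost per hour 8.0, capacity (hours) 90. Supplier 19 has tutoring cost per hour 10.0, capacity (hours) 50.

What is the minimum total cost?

3140

Cheapest first:
Take 90 from Supplier G at 8.0 ; need 170 more.
Take 50 from Supplier 19 at 10.0 ; need 120 more.
Supplier L at 16.0: take 120 of its 220 ; requirement met.
Cost = 90×8.0 + 50×10.0 + 120×16.0 = 3140.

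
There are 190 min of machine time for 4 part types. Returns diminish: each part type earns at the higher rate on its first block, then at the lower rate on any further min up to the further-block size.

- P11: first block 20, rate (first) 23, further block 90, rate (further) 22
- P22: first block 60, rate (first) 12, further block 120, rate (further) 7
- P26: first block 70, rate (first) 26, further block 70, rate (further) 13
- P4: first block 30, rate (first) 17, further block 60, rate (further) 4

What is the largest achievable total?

4430

Order all 8 blocks by rate: P26/first 26 > P11/first 23 > P11/second 22 > P4/first 17 > P26/second 13 > P22/first 12 > P22/second 7 > P4/second 4.
Fill P26 first block (70 at 26) ; 120 left.
P11/first (23): +20 ; 100 left.
P11 second at 22: fill all 90 ; 10 left.
P4 first at 17: only 10 left, fill 10.
Total = 26×70 + 23×20 + 22×90 + 17×10 = 4430.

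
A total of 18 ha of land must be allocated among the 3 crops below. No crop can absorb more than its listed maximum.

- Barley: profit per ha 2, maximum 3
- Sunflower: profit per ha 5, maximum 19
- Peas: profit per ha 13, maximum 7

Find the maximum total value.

Highest profit per ha first: Peas 13 > Sunflower 5 > Barley 2.
Peas: +7 to 7 (cap) ; 11 left.
Sunflower has room for 19 but only 11 remain, so it gets 11.
Total = 5×11 + 13×7 = 146.

146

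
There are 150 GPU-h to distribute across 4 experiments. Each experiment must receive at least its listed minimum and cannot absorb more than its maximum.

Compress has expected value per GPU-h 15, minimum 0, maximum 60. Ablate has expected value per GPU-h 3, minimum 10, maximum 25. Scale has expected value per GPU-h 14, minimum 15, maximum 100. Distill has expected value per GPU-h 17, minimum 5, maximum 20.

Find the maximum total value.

Meeting every minimum uses 0+10+15+5 = 30 GPU-h, leaving 120.
Rank by expected value per GPU-h: Distill 17 > Compress 15 > Scale 14 > Ablate 3.
Distill: +15 to 20 (cap) → 105 left.
Compress takes 60 more to reach its cap of 60 → 45 left.
Scale: +45 (room for 85) → 60. Pool exhausted.
Total = 15×60 + 3×10 + 14×60 + 17×20 = 2110.

2110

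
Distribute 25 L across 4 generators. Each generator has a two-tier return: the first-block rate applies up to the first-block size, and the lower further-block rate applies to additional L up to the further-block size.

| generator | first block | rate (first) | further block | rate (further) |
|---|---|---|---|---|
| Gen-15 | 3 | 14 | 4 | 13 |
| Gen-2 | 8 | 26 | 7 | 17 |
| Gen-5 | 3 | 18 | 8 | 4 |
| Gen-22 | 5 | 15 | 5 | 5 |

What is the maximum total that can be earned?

Rank every tier by rate: Gen-2/first 26 > Gen-5/first 18 > Gen-2/second 17 > Gen-22/first 15 > Gen-15/first 14 > Gen-15/second 13 > Gen-22/second 5 > Gen-5/second 4.
Fill Gen-2 first block (8 at 26) ; 17 left.
Fill Gen-5 first block (3 at 18) ; 14 left.
Gen-2 second at 17: fill all 7 ; 7 left.
Fill Gen-22 first block (5 at 15) ; 2 left.
Gen-15 first at 14: only 2 left, fill 2.
Total = 26×8 + 18×3 + 17×7 + 15×5 + 14×2 = 484.

484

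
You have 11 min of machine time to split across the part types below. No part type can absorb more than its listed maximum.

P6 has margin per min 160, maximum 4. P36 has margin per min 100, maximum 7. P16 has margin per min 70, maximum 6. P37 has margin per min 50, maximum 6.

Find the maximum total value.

Highest margin per min first: P6 160 > P36 100 > P16 70 > P37 50.
P6 takes 4 to reach its cap of 4 — 7 left.
Give P36 7 to hit its cap of 7 — 0 left.
Total = 160×4 + 100×7 = 1340.

1340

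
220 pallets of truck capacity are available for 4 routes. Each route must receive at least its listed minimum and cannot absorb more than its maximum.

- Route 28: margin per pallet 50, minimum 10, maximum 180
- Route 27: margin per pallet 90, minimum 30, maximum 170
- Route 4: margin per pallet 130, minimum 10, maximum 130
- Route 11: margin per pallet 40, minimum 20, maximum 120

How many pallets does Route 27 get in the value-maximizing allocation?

Meeting every minimum uses 10+30+10+20 = 70 pallets, leaving 150.
Highest margin per pallet first: Route 4 130 > Route 27 90 > Route 28 50 > Route 11 40.
Route 4 takes 120 more to reach its cap of 130 → 30 left.
Route 27: +30 (room for 140) → 60. Pool exhausted.

60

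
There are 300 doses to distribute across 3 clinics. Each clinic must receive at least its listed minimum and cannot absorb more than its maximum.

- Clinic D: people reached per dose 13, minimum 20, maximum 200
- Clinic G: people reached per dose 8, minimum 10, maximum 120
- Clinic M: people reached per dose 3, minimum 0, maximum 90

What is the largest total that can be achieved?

3400

Meeting every minimum uses 20+10+0 = 30 doses, leaving 270.
Rank by people reached per dose: Clinic D 13 > Clinic G 8 > Clinic M 3.
Clinic D: +180 to 200 (cap) → 90 left.
Only 90 left; Clinic G takes them to reach 100.
Total = 13×200 + 8×100 = 3400.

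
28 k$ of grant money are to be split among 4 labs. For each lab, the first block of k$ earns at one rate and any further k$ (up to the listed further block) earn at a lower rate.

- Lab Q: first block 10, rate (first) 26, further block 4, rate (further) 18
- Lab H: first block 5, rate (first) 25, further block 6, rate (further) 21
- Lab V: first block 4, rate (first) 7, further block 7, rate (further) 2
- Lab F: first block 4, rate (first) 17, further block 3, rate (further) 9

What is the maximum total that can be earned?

Treat each block as its own option and order by rate: Lab Q/T1 26 > Lab H/T1 25 > Lab H/T2 21 > Lab Q/T2 18 > Lab F/T1 17 > Lab F/T2 9 > Lab V/T1 7 > Lab V/T2 2.
Fill Lab Q T1 block (10 at 26) — 18 left.
Lab H T1 at 25: fill all 5 — 13 left.
Fill Lab H T2 block (6 at 21) — 7 left.
Lab Q/T2 (18): +4 — 3 left.
Lab F/T1: +3 of 4 at 17; pool empty.
Total = 26×10 + 25×5 + 21×6 + 18×4 + 17×3 = 634.

634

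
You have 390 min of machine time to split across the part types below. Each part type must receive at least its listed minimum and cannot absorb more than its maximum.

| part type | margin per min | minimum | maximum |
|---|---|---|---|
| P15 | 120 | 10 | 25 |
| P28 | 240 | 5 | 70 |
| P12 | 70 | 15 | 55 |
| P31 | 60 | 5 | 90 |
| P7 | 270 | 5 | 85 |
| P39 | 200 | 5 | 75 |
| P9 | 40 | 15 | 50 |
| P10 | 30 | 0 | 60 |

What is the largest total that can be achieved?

Meeting every minimum uses 10+5+15+5+5+5+15+0 = 60 min, leaving 330.
Rank by margin per min: P7 270 > P28 240 > P39 200 > P15 120 > P12 70 > P31 60 > P9 40 > P10 30.
Give P7 80 more to hit its cap of 85 → 250 left.
P28: +65 to 70 (cap) → 185 left.
Give P39 70 more to hit its cap of 75 → 115 left.
Give P15 15 more to hit its cap of 25 → 100 left.
P12 takes 40 more to reach its cap of 55 → 60 left.
P31: +60 (room for 85) → 65. Pool exhausted.
Total = 120×25 + 240×70 + 70×55 + 60×65 + 270×85 + 200×75 + 40×15 = 66100.

66100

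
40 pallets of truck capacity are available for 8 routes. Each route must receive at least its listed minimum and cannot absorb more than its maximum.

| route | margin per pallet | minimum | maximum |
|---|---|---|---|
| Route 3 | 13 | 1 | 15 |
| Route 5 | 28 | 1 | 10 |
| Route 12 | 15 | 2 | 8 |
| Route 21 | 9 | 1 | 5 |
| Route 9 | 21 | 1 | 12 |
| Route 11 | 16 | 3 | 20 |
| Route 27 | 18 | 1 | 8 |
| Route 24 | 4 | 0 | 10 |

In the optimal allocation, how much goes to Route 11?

Meeting every minimum uses 1+1+2+1+1+3+1+0 = 10 pallets, leaving 30.
Rank by margin per pallet: Route 5 28 > Route 9 21 > Route 27 18 > Route 11 16 > Route 12 15 > Route 3 13 > Route 21 9 > Route 24 4.
Route 5: +9 to 10 (cap) → 21 left.
Route 9 takes 11 more to reach its cap of 12 → 10 left.
Route 27 takes 7 more to reach its cap of 8 → 3 left.
Route 11: +3 (room for 17) → 6. Pool exhausted.

6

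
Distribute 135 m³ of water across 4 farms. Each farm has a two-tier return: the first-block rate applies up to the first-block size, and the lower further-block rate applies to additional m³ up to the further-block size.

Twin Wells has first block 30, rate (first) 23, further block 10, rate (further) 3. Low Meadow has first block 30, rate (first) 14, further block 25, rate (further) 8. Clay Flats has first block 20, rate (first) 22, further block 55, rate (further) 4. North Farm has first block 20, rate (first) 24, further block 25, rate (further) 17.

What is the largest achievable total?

2535

Rank every tier by rate: North Farm/tier1 24 > Twin Wells/tier1 23 > Clay Flats/tier1 22 > North Farm/tier2 17 > Low Meadow/tier1 14 > Low Meadow/tier2 8 > Clay Flats/tier2 4 > Twin Wells/tier2 3.
North Farm/tier1 (24): +20 → 115 left.
Twin Wells tier1 at 23: fill all 30 → 85 left.
Clay Flats tier1 at 22: fill all 20 → 65 left.
Fill North Farm tier2 block (25 at 17) → 40 left.
Low Meadow tier1 at 14: fill all 30 → 10 left.
10 remain; put them into Low Meadow tier2 at 8.
Total = 24×20 + 23×30 + 22×20 + 17×25 + 14×30 + 8×10 = 2535.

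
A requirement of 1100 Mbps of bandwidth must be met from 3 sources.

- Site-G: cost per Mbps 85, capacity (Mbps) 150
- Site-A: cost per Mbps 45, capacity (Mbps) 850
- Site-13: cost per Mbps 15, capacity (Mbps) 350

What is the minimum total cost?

Use sources in increasing cost order.
Take 350 from Site-13 at 15 — need 750 more.
Site-A (45): take the remaining 750 — done.
Site-G: unused.
Cost = 350×15 + 750×45 = 39000.

39000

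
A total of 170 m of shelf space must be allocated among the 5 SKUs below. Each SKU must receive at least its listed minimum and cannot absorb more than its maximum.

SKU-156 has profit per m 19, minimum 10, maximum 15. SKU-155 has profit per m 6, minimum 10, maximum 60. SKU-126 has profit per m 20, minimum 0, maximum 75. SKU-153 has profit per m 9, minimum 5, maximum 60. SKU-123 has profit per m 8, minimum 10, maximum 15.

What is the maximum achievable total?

2465

Meeting every minimum uses 10+10+0+5+10 = 35 m, leaving 135.
Order the SKUs by profit per m: SKU-126 20 > SKU-156 19 > SKU-153 9 > SKU-123 8 > SKU-155 6.
Give SKU-126 75 more to hit its cap of 75 ; 60 left.
SKU-156: +5 to 15 (cap) ; 55 left.
SKU-153: +55 to 60 (cap) ; 0 left.
Total = 19×15 + 6×10 + 20×75 + 9×60 + 8×10 = 2465.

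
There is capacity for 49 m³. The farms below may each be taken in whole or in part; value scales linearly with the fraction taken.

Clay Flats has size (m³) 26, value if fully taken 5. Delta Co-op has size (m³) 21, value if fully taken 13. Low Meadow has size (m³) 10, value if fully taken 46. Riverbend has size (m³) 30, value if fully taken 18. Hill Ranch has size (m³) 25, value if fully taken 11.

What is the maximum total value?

69.8

Rank by value-to-size ratio: Low Meadow 46/10≈4.6, Delta Co-op 13/21≈0.619, Riverbend 18/30≈0.6, Hill Ranch 11/25≈0.44, Clay Flats 5/26≈0.192.
Take all of Low Meadow (10 m³, value 46) ; 39 m³ left.
Take all of Delta Co-op (21 m³, value 13) ; 18 m³ left.
Fill the last 18 m³ with part of Riverbend: 18/30 of it earns 10.8.
Total value = 69.8.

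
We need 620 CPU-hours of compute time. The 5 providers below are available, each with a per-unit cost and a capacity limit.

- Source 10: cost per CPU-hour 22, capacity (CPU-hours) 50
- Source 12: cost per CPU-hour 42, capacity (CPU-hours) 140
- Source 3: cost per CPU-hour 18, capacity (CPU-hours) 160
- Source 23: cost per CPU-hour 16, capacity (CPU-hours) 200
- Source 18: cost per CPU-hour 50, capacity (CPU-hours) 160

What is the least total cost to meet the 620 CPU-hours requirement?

16560

Fill from the cheapest provider first.
Take 200 from Source 23 at 16 ; need 420 more.
Take 160 from Source 3 at 18 ; need 260 more.
Source 10 at 22: take all 50 CPU-hours ; 210 still needed.
Take 140 from Source 12 at 42 ; need 70 more.
Take 70 from Source 18 at 50 to finish.
Cost = 200×16 + 160×18 + 50×22 + 140×42 + 70×50 = 16560.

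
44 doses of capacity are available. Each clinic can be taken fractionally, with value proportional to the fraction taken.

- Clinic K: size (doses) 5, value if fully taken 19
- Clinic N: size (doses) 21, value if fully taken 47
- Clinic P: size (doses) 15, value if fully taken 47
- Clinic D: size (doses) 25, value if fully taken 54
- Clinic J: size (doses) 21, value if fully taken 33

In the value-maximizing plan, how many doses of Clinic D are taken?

3

Best value per unit of size first: Clinic K 19/5≈3.8, Clinic P 47/15≈3.13, Clinic N 47/21≈2.24, Clinic D 54/25≈2.16, Clinic J 33/21≈1.57.
Clinic K: take in full, 5 doses for value 19 — 39 left.
Take all of Clinic P (15 doses, value 47) — 24 doses left.
Take all of Clinic N (21 doses, value 47) — 3 doses left.
Fill the last 3 doses with part of Clinic D: 3/25 of it earns 6.48.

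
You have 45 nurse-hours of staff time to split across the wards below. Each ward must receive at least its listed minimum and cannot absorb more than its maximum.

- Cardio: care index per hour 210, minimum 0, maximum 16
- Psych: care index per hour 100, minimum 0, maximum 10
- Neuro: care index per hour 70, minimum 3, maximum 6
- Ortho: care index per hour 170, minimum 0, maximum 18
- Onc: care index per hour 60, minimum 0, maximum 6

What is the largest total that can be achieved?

Meeting every minimum uses 0+0+3+0+0 = 3 nurse-hours, leaving 42.
Order the wards by care index per hour: Cardio 210 > Ortho 170 > Psych 100 > Neuro 70 > Onc 60.
Cardio takes 16 more to reach its cap of 16 — 26 left.
Give Ortho 18 more to hit its cap of 18 — 8 left.
Psych has room for 10 more but only 8 remain, so it gets 8.
Total = 210×16 + 100×8 + 70×3 + 170×18 = 7430.

7430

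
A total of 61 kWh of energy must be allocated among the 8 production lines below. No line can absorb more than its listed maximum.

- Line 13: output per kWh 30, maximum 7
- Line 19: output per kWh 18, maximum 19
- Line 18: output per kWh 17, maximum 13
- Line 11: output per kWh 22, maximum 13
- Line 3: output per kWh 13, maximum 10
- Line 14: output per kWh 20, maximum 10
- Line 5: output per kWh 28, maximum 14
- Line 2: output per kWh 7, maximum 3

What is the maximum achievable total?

Rank by output per kWh: Line 13 30 > Line 5 28 > Line 11 22 > Line 14 20 > Line 19 18 > Line 18 17 > Line 3 13 > Line 2 7.
Line 13: +7 to 7 (cap) — 54 left.
Line 5 takes 14 to reach its cap of 14 — 40 left.
Line 11 takes 13 to reach its cap of 13 — 27 left.
Line 14: +10 to 10 (cap) — 17 left.
Line 19 has room for 19 but only 17 remain, so it gets 17.
Total = 30×7 + 18×17 + 22×13 + 20×10 + 28×14 = 1394.

1394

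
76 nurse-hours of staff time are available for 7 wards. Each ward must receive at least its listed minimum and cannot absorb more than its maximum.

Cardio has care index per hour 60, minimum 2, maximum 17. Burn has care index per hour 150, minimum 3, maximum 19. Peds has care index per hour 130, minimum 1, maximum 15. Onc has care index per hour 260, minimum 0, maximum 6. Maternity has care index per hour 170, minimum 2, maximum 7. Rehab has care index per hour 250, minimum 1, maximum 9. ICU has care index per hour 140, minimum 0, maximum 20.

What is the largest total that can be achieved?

12460

Meeting every minimum uses 2+3+1+0+2+1+0 = 9 nurse-hours, leaving 67.
Rank by care index per hour: Onc 260 > Rehab 250 > Maternity 170 > Burn 150 > ICU 140 > Peds 130 > Cardio 60.
Onc: +6 to 6 (cap) — 61 left.
Rehab takes 8 more to reach its cap of 9 — 53 left.
Maternity: +5 to 7 (cap) — 48 left.
Give Burn 16 more to hit its cap of 19 — 32 left.
ICU takes 20 more to reach its cap of 20 — 12 left.
Only 12 left; Peds takes them to reach 13.
Total = 60×2 + 150×19 + 130×13 + 260×6 + 170×7 + 250×9 + 140×20 = 12460.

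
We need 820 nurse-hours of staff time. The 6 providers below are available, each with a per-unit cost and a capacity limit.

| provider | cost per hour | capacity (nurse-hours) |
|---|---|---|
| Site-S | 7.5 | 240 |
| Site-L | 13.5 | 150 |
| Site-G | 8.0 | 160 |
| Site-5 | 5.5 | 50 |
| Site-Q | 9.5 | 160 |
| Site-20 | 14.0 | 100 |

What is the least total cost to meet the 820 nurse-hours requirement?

7740

Cheapest first:
Site-5 (5.5): use full 50 — 770 nurse-hours to go.
Take 240 from Site-S at 7.5 — need 530 more.
Site-G (8.0): use full 160 — 370 nurse-hours to go.
Take 160 from Site-Q at 9.5 — need 210 more.
Site-L (13.5): use full 150 — 60 nurse-hours to go.
Site-20 (14.0): take the remaining 60 — done.
Cost = 50×5.5 + 240×7.5 + 160×8.0 + 160×9.5 + 150×13.5 + 60×14.0 = 7740.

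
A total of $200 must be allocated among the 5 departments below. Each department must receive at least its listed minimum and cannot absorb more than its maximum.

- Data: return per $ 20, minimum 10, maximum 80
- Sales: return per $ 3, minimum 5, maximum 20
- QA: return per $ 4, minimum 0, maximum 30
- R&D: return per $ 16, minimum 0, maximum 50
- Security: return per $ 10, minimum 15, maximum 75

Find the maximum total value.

Meeting every minimum uses 10+5+0+0+15 = 30 $, leaving 170.
Highest return per $ first: Data 20 > R&D 16 > Security 10 > QA 4 > Sales 3.
Give Data 70 more to hit its cap of 80 ; 100 left.
R&D takes 50 more to reach its cap of 50 ; 50 left.
Only 50 left; Security takes them to reach 65.
Total = 20×80 + 3×5 + 16×50 + 10×65 = 3065.

3065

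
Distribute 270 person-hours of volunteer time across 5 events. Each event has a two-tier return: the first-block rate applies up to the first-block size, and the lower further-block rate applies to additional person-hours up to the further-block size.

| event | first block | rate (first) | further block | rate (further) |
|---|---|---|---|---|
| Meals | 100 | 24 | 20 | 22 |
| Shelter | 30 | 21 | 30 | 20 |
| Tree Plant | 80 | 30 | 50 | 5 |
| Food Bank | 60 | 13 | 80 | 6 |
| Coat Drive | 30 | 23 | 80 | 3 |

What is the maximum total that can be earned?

Rank every tier by rate: Tree Plant/tier1 30 > Meals/tier1 24 > Coat Drive/tier1 23 > Meals/tier2 22 > Shelter/tier1 21 > Shelter/tier2 20 > Food Bank/tier1 13 > Food Bank/tier2 6 > Tree Plant/tier2 5 > Coat Drive/tier2 3.
Tree Plant/tier1 (30): +80 — 190 left.
Meals tier1 at 24: fill all 100 — 90 left.
Coat Drive/tier1 (23): +30 — 60 left.
Fill Meals tier2 block (20 at 22) — 40 left.
Shelter tier1 at 21: fill all 30 — 10 left.
Shelter/tier2: +10 of 30 at 20; pool empty.
Total = 30×80 + 24×100 + 23×30 + 22×20 + 21×30 + 20×10 = 6760.

6760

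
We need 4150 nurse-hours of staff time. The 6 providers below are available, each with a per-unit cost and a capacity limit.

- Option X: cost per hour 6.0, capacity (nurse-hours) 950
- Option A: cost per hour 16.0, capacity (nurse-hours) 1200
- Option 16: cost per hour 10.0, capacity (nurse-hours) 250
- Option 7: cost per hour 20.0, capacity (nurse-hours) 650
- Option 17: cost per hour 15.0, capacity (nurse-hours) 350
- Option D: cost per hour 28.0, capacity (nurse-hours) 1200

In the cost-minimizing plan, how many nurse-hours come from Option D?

Use providers in increasing cost order.
Take 950 from Option X at 6.0 → need 3200 more.
Option 16 at 10.0: take all 250 nurse-hours → 2950 still needed.
Option 17 (15.0): use full 350 → 2600 nurse-hours to go.
Option A at 16.0: take all 1200 nurse-hours → 1400 still needed.
Option 7 at 20.0: take all 650 nurse-hours → 750 still needed.
Take 750 from Option D at 28.0 to finish.

750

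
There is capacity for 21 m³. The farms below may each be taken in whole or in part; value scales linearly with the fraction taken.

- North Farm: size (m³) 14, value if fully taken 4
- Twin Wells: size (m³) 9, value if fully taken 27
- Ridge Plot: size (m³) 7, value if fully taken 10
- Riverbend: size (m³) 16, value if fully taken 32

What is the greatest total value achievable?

51

Rank by value-to-size ratio: Twin Wells 27/9≈3, Riverbend 32/16≈2, Ridge Plot 10/7≈1.43, North Farm 4/14≈0.286.
All 9 m³ of Twin Wells fit (value 27) — 12 remain.
12 m³ left: a 12/16 share of Riverbend gives 32×12/16 = 24.
Total value = 51.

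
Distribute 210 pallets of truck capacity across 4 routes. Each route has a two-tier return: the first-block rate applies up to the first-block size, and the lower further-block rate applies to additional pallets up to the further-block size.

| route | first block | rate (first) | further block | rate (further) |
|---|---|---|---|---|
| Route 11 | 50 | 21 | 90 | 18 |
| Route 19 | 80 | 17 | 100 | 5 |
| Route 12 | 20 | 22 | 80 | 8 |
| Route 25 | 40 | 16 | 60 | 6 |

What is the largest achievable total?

3960

Order all 8 blocks by rate: Route 12/T1 22 > Route 11/T1 21 > Route 11/T2 18 > Route 19/T1 17 > Route 25/T1 16 > Route 12/T2 8 > Route 25/T2 6 > Route 19/T2 5.
Fill Route 12 T1 block (20 at 22) ; 190 left.
Route 11/T1 (21): +50 ; 140 left.
Route 11 T2 at 18: fill all 90 ; 50 left.
Route 19 T1 at 17: only 50 left, fill 50.
Total = 22×20 + 21×50 + 18×90 + 17×50 = 3960.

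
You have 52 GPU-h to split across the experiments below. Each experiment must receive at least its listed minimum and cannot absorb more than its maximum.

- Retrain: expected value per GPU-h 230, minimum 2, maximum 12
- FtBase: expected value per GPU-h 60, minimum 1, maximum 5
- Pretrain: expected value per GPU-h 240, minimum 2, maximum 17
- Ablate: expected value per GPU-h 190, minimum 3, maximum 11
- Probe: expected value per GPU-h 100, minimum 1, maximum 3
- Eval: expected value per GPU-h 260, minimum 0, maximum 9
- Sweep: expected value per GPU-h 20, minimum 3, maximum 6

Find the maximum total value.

11110

Meeting every minimum uses 2+1+2+3+1+0+3 = 12 GPU-h, leaving 40.
Rank by expected value per GPU-h: Eval 260 > Pretrain 240 > Retrain 230 > Ablate 190 > Probe 100 > FtBase 60 > Sweep 20.
Eval takes 9 more to reach its cap of 9 → 31 left.
Give Pretrain 15 more to hit its cap of 17 → 16 left.
Give Retrain 10 more to hit its cap of 12 → 6 left.
Ablate: +6 (room for 8) → 9. Pool exhausted.
Total = 230×12 + 60×1 + 240×17 + 190×9 + 100×1 + 260×9 + 20×3 = 11110.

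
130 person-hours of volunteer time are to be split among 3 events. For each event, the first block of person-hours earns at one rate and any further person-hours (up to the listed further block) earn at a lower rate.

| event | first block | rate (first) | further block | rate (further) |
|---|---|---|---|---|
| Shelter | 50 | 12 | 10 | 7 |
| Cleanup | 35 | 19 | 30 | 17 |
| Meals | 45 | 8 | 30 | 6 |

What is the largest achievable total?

Rank every tier by rate: Cleanup/tier1 19 > Cleanup/tier2 17 > Shelter/tier1 12 > Meals/tier1 8 > Shelter/tier2 7 > Meals/tier2 6.
Cleanup tier1 at 19: fill all 35 ; 95 left.
Cleanup/tier2 (17): +30 ; 65 left.
Fill Shelter tier1 block (50 at 12) ; 15 left.
Meals/tier1: +15 of 45 at 8; pool empty.
Total = 19×35 + 17×30 + 12×50 + 8×15 = 1895.

1895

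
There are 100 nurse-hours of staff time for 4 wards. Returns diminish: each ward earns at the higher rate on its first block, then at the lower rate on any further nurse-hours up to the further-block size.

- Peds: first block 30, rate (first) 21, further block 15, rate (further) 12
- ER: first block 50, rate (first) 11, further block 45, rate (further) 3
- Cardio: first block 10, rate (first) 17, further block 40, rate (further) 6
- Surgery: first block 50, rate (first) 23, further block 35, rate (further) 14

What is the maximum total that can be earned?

Rank every tier by rate: Surgery/tier1 23 > Peds/tier1 21 > Cardio/tier1 17 > Surgery/tier2 14 > Peds/tier2 12 > ER/tier1 11 > Cardio/tier2 6 > ER/tier2 3.
Fill Surgery tier1 block (50 at 23) ; 50 left.
Peds tier1 at 21: fill all 30 ; 20 left.
Fill Cardio tier1 block (10 at 17) ; 10 left.
Surgery tier2 at 14: only 10 left, fill 10.
Total = 23×50 + 21×30 + 17×10 + 14×10 = 2090.

2090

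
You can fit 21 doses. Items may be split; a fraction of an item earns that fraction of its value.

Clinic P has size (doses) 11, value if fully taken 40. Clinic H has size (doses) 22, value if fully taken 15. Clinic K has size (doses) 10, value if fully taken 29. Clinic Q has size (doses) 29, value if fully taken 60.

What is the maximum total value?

Best value per unit of size first: Clinic P 40/11≈3.64, Clinic K 29/10≈2.9, Clinic Q 60/29≈2.07, Clinic H 15/22≈0.682.
All 11 doses of Clinic P fit (value 40) — 10 remain.
Take all of Clinic K (10 doses, value 29) — 0 doses left.
Total value = 69.

69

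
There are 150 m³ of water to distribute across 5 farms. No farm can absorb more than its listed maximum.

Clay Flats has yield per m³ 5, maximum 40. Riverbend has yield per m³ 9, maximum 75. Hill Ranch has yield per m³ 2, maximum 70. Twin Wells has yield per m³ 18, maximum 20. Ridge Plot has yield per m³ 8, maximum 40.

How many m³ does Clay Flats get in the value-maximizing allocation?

15

Highest yield per m³ first: Twin Wells 18 > Riverbend 9 > Ridge Plot 8 > Clay Flats 5 > Hill Ranch 2.
Twin Wells: +20 to 20 (cap) → 130 left.
Riverbend takes 75 to reach its cap of 75 → 55 left.
Ridge Plot takes 40 to reach its cap of 40 → 15 left.
Clay Flats: +15 (room for 40) → 15. Pool exhausted.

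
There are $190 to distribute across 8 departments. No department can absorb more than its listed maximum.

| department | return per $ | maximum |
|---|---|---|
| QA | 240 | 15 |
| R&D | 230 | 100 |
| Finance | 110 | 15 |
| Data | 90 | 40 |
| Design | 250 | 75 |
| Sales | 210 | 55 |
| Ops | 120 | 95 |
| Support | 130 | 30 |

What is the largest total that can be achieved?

Order the departments by return per $: Design 250 > QA 240 > R&D 230 > Sales 210 > Support 130 > Ops 120 > Finance 110 > Data 90.
Design: +75 to 75 (cap) ; 115 left.
QA: +15 to 15 (cap) ; 100 left.
Give R&D 100 to hit its cap of 100 ; 0 left.
Total = 240×15 + 230×100 + 250×75 = 45350.

45350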